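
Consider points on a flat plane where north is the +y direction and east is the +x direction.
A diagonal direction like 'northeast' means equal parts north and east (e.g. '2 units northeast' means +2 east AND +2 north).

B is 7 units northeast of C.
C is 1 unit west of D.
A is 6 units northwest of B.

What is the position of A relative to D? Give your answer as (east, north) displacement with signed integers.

Place D at the origin (east=0, north=0).
  C is 1 unit west of D: delta (east=-1, north=+0); C at (east=-1, north=0).
  B is 7 units northeast of C: delta (east=+7, north=+7); B at (east=6, north=7).
  A is 6 units northwest of B: delta (east=-6, north=+6); A at (east=0, north=13).
Therefore A relative to D: (east=0, north=13).

Answer: A is at (east=0, north=13) relative to D.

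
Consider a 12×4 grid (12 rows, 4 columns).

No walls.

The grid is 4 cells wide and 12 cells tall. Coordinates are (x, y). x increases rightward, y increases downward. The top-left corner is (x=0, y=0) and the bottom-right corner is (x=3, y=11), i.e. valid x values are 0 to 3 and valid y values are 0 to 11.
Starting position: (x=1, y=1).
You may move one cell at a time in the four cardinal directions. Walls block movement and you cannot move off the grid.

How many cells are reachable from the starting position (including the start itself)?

Answer: Reachable cells: 48

Derivation:
BFS flood-fill from (x=1, y=1):
  Distance 0: (x=1, y=1)
  Distance 1: (x=1, y=0), (x=0, y=1), (x=2, y=1), (x=1, y=2)
  Distance 2: (x=0, y=0), (x=2, y=0), (x=3, y=1), (x=0, y=2), (x=2, y=2), (x=1, y=3)
  Distance 3: (x=3, y=0), (x=3, y=2), (x=0, y=3), (x=2, y=3), (x=1, y=4)
  Distance 4: (x=3, y=3), (x=0, y=4), (x=2, y=4), (x=1, y=5)
  Distance 5: (x=3, y=4), (x=0, y=5), (x=2, y=5), (x=1, y=6)
  Distance 6: (x=3, y=5), (x=0, y=6), (x=2, y=6), (x=1, y=7)
  Distance 7: (x=3, y=6), (x=0, y=7), (x=2, y=7), (x=1, y=8)
  Distance 8: (x=3, y=7), (x=0, y=8), (x=2, y=8), (x=1, y=9)
  Distance 9: (x=3, y=8), (x=0, y=9), (x=2, y=9), (x=1, y=10)
  Distance 10: (x=3, y=9), (x=0, y=10), (x=2, y=10), (x=1, y=11)
  Distance 11: (x=3, y=10), (x=0, y=11), (x=2, y=11)
  Distance 12: (x=3, y=11)
Total reachable: 48 (grid has 48 open cells total)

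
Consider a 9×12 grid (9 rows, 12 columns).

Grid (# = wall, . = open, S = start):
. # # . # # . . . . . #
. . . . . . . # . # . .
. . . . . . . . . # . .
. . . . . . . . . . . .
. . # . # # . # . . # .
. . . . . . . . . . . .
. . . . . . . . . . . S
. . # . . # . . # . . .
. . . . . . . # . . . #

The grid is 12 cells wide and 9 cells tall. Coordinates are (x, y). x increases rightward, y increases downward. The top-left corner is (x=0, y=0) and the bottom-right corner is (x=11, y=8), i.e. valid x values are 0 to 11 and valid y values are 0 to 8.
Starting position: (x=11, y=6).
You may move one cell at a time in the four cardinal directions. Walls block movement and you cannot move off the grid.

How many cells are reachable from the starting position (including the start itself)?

BFS flood-fill from (x=11, y=6):
  Distance 0: (x=11, y=6)
  Distance 1: (x=11, y=5), (x=10, y=6), (x=11, y=7)
  Distance 2: (x=11, y=4), (x=10, y=5), (x=9, y=6), (x=10, y=7)
  Distance 3: (x=11, y=3), (x=9, y=5), (x=8, y=6), (x=9, y=7), (x=10, y=8)
  Distance 4: (x=11, y=2), (x=10, y=3), (x=9, y=4), (x=8, y=5), (x=7, y=6), (x=9, y=8)
  Distance 5: (x=11, y=1), (x=10, y=2), (x=9, y=3), (x=8, y=4), (x=7, y=5), (x=6, y=6), (x=7, y=7), (x=8, y=8)
  Distance 6: (x=10, y=1), (x=8, y=3), (x=6, y=5), (x=5, y=6), (x=6, y=7)
  Distance 7: (x=10, y=0), (x=8, y=2), (x=7, y=3), (x=6, y=4), (x=5, y=5), (x=4, y=6), (x=6, y=8)
  Distance 8: (x=9, y=0), (x=8, y=1), (x=7, y=2), (x=6, y=3), (x=4, y=5), (x=3, y=6), (x=4, y=7), (x=5, y=8)
  Distance 9: (x=8, y=0), (x=6, y=2), (x=5, y=3), (x=3, y=5), (x=2, y=6), (x=3, y=7), (x=4, y=8)
  Distance 10: (x=7, y=0), (x=6, y=1), (x=5, y=2), (x=4, y=3), (x=3, y=4), (x=2, y=5), (x=1, y=6), (x=3, y=8)
  Distance 11: (x=6, y=0), (x=5, y=1), (x=4, y=2), (x=3, y=3), (x=1, y=5), (x=0, y=6), (x=1, y=7), (x=2, y=8)
  Distance 12: (x=4, y=1), (x=3, y=2), (x=2, y=3), (x=1, y=4), (x=0, y=5), (x=0, y=7), (x=1, y=8)
  Distance 13: (x=3, y=1), (x=2, y=2), (x=1, y=3), (x=0, y=4), (x=0, y=8)
  Distance 14: (x=3, y=0), (x=2, y=1), (x=1, y=2), (x=0, y=3)
  Distance 15: (x=1, y=1), (x=0, y=2)
  Distance 16: (x=0, y=1)
  Distance 17: (x=0, y=0)
Total reachable: 90 (grid has 90 open cells total)

Answer: Reachable cells: 90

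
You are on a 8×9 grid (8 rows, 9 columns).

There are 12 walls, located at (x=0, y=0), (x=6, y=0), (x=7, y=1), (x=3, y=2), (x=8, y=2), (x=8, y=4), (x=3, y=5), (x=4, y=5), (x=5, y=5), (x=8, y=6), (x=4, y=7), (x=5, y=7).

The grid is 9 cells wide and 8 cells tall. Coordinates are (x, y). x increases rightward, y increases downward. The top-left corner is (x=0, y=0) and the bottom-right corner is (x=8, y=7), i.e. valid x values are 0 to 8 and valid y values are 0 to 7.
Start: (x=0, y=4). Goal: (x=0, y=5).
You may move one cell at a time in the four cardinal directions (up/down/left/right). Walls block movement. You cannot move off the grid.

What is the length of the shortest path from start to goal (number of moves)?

Answer: Shortest path length: 1

Derivation:
BFS from (x=0, y=4) until reaching (x=0, y=5):
  Distance 0: (x=0, y=4)
  Distance 1: (x=0, y=3), (x=1, y=4), (x=0, y=5)  <- goal reached here
One shortest path (1 moves): (x=0, y=4) -> (x=0, y=5)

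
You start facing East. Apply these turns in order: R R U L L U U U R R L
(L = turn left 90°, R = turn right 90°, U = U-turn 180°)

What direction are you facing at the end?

Answer: Final heading: South

Derivation:
Start: East
  R (right (90° clockwise)) -> South
  R (right (90° clockwise)) -> West
  U (U-turn (180°)) -> East
  L (left (90° counter-clockwise)) -> North
  L (left (90° counter-clockwise)) -> West
  U (U-turn (180°)) -> East
  U (U-turn (180°)) -> West
  U (U-turn (180°)) -> East
  R (right (90° clockwise)) -> South
  R (right (90° clockwise)) -> West
  L (left (90° counter-clockwise)) -> South
Final: South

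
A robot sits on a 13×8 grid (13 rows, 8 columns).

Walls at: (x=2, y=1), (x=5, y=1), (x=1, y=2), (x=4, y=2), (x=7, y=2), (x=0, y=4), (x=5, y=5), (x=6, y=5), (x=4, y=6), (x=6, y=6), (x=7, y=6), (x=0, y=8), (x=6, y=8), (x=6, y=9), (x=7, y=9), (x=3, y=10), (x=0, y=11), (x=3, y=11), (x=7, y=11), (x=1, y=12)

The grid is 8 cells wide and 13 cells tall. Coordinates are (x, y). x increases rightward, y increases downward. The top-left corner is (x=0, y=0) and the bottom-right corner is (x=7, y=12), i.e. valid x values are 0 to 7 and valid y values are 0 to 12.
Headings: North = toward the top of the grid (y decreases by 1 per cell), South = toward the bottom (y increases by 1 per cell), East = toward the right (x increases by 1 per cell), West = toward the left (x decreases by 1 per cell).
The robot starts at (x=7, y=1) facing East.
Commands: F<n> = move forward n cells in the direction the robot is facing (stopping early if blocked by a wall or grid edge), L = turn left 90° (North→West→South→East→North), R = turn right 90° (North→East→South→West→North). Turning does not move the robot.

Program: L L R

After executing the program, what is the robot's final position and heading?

Start: (x=7, y=1), facing East
  L: turn left, now facing North
  L: turn left, now facing West
  R: turn right, now facing North
Final: (x=7, y=1), facing North

Answer: Final position: (x=7, y=1), facing North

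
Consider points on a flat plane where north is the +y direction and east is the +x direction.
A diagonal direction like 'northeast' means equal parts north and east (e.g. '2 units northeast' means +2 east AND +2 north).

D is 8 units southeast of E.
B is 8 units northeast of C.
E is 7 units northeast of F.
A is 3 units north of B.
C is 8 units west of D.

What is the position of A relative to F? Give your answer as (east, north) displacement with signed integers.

Answer: A is at (east=15, north=10) relative to F.

Derivation:
Place F at the origin (east=0, north=0).
  E is 7 units northeast of F: delta (east=+7, north=+7); E at (east=7, north=7).
  D is 8 units southeast of E: delta (east=+8, north=-8); D at (east=15, north=-1).
  C is 8 units west of D: delta (east=-8, north=+0); C at (east=7, north=-1).
  B is 8 units northeast of C: delta (east=+8, north=+8); B at (east=15, north=7).
  A is 3 units north of B: delta (east=+0, north=+3); A at (east=15, north=10).
Therefore A relative to F: (east=15, north=10).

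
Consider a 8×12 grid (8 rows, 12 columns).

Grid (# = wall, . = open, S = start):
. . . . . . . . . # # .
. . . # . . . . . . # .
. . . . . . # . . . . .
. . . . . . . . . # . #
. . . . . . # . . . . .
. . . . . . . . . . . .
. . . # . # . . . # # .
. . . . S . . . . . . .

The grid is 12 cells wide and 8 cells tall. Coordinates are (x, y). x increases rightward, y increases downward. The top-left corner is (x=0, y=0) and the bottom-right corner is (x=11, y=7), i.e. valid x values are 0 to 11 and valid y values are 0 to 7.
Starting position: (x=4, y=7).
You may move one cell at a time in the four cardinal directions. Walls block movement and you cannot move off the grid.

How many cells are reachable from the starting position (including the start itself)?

Answer: Reachable cells: 84

Derivation:
BFS flood-fill from (x=4, y=7):
  Distance 0: (x=4, y=7)
  Distance 1: (x=4, y=6), (x=3, y=7), (x=5, y=7)
  Distance 2: (x=4, y=5), (x=2, y=7), (x=6, y=7)
  Distance 3: (x=4, y=4), (x=3, y=5), (x=5, y=5), (x=2, y=6), (x=6, y=6), (x=1, y=7), (x=7, y=7)
  Distance 4: (x=4, y=3), (x=3, y=4), (x=5, y=4), (x=2, y=5), (x=6, y=5), (x=1, y=6), (x=7, y=6), (x=0, y=7), (x=8, y=7)
  Distance 5: (x=4, y=2), (x=3, y=3), (x=5, y=3), (x=2, y=4), (x=1, y=5), (x=7, y=5), (x=0, y=6), (x=8, y=6), (x=9, y=7)
  Distance 6: (x=4, y=1), (x=3, y=2), (x=5, y=2), (x=2, y=3), (x=6, y=3), (x=1, y=4), (x=7, y=4), (x=0, y=5), (x=8, y=5), (x=10, y=7)
  Distance 7: (x=4, y=0), (x=5, y=1), (x=2, y=2), (x=1, y=3), (x=7, y=3), (x=0, y=4), (x=8, y=4), (x=9, y=5), (x=11, y=7)
  Distance 8: (x=3, y=0), (x=5, y=0), (x=2, y=1), (x=6, y=1), (x=1, y=2), (x=7, y=2), (x=0, y=3), (x=8, y=3), (x=9, y=4), (x=10, y=5), (x=11, y=6)
  Distance 9: (x=2, y=0), (x=6, y=0), (x=1, y=1), (x=7, y=1), (x=0, y=2), (x=8, y=2), (x=10, y=4), (x=11, y=5)
  Distance 10: (x=1, y=0), (x=7, y=0), (x=0, y=1), (x=8, y=1), (x=9, y=2), (x=10, y=3), (x=11, y=4)
  Distance 11: (x=0, y=0), (x=8, y=0), (x=9, y=1), (x=10, y=2)
  Distance 12: (x=11, y=2)
  Distance 13: (x=11, y=1)
  Distance 14: (x=11, y=0)
Total reachable: 84 (grid has 84 open cells total)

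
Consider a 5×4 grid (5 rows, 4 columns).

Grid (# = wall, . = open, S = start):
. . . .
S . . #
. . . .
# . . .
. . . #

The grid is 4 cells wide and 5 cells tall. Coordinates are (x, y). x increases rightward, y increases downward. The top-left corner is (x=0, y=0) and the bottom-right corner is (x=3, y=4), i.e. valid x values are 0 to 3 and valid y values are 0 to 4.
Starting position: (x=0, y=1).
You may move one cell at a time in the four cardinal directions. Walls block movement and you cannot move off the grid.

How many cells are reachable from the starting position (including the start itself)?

Answer: Reachable cells: 17

Derivation:
BFS flood-fill from (x=0, y=1):
  Distance 0: (x=0, y=1)
  Distance 1: (x=0, y=0), (x=1, y=1), (x=0, y=2)
  Distance 2: (x=1, y=0), (x=2, y=1), (x=1, y=2)
  Distance 3: (x=2, y=0), (x=2, y=2), (x=1, y=3)
  Distance 4: (x=3, y=0), (x=3, y=2), (x=2, y=3), (x=1, y=4)
  Distance 5: (x=3, y=3), (x=0, y=4), (x=2, y=4)
Total reachable: 17 (grid has 17 open cells total)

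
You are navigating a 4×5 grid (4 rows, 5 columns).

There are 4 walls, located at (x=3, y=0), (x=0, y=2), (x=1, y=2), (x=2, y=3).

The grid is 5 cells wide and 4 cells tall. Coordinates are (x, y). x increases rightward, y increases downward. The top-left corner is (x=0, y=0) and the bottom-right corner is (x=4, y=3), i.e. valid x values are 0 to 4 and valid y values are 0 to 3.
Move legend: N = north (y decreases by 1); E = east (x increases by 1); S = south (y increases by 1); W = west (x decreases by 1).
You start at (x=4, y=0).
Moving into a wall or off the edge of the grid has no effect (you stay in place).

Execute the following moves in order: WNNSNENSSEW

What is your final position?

Answer: Final position: (x=3, y=2)

Derivation:
Start: (x=4, y=0)
  W (west): blocked, stay at (x=4, y=0)
  N (north): blocked, stay at (x=4, y=0)
  N (north): blocked, stay at (x=4, y=0)
  S (south): (x=4, y=0) -> (x=4, y=1)
  N (north): (x=4, y=1) -> (x=4, y=0)
  E (east): blocked, stay at (x=4, y=0)
  N (north): blocked, stay at (x=4, y=0)
  S (south): (x=4, y=0) -> (x=4, y=1)
  S (south): (x=4, y=1) -> (x=4, y=2)
  E (east): blocked, stay at (x=4, y=2)
  W (west): (x=4, y=2) -> (x=3, y=2)
Final: (x=3, y=2)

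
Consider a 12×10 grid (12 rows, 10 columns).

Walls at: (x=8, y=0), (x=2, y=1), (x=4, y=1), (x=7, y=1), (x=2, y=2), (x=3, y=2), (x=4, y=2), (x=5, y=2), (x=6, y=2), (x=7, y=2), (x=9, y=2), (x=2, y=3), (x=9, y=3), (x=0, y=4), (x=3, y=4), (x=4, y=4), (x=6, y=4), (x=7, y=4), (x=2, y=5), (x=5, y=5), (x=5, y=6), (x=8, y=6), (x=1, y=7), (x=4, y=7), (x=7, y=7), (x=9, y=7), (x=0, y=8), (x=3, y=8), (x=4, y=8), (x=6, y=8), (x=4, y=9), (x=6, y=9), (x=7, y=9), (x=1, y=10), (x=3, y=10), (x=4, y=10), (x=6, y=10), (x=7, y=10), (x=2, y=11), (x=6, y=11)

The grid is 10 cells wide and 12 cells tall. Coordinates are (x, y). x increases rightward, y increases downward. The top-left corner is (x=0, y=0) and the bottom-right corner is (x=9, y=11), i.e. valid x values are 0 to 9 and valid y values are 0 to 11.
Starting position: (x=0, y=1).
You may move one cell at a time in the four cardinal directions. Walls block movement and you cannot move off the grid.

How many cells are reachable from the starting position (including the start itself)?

BFS flood-fill from (x=0, y=1):
  Distance 0: (x=0, y=1)
  Distance 1: (x=0, y=0), (x=1, y=1), (x=0, y=2)
  Distance 2: (x=1, y=0), (x=1, y=2), (x=0, y=3)
  Distance 3: (x=2, y=0), (x=1, y=3)
  Distance 4: (x=3, y=0), (x=1, y=4)
  Distance 5: (x=4, y=0), (x=3, y=1), (x=2, y=4), (x=1, y=5)
  Distance 6: (x=5, y=0), (x=0, y=5), (x=1, y=6)
  Distance 7: (x=6, y=0), (x=5, y=1), (x=0, y=6), (x=2, y=6)
  Distance 8: (x=7, y=0), (x=6, y=1), (x=3, y=6), (x=0, y=7), (x=2, y=7)
  Distance 9: (x=3, y=5), (x=4, y=6), (x=3, y=7), (x=2, y=8)
  Distance 10: (x=4, y=5), (x=1, y=8), (x=2, y=9)
  Distance 11: (x=1, y=9), (x=3, y=9), (x=2, y=10)
  Distance 12: (x=0, y=9)
  Distance 13: (x=0, y=10)
  Distance 14: (x=0, y=11)
  Distance 15: (x=1, y=11)
Total reachable: 41 (grid has 80 open cells total)

Answer: Reachable cells: 41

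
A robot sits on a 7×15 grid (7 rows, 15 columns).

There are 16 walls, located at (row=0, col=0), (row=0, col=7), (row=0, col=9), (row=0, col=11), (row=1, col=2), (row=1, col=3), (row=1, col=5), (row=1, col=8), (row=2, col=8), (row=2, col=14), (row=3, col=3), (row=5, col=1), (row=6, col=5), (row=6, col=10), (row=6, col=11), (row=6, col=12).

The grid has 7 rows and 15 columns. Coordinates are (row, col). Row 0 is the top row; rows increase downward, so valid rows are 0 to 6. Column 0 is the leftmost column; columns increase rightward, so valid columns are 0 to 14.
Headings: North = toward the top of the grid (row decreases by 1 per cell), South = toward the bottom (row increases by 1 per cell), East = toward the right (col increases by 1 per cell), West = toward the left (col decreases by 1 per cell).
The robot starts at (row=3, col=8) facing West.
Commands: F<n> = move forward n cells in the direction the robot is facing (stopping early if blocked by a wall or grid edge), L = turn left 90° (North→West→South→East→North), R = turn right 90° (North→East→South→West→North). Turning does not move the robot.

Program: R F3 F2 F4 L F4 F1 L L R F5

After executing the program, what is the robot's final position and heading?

Answer: Final position: (row=6, col=4), facing South

Derivation:
Start: (row=3, col=8), facing West
  R: turn right, now facing North
  F3: move forward 0/3 (blocked), now at (row=3, col=8)
  F2: move forward 0/2 (blocked), now at (row=3, col=8)
  F4: move forward 0/4 (blocked), now at (row=3, col=8)
  L: turn left, now facing West
  F4: move forward 4, now at (row=3, col=4)
  F1: move forward 0/1 (blocked), now at (row=3, col=4)
  L: turn left, now facing South
  L: turn left, now facing East
  R: turn right, now facing South
  F5: move forward 3/5 (blocked), now at (row=6, col=4)
Final: (row=6, col=4), facing South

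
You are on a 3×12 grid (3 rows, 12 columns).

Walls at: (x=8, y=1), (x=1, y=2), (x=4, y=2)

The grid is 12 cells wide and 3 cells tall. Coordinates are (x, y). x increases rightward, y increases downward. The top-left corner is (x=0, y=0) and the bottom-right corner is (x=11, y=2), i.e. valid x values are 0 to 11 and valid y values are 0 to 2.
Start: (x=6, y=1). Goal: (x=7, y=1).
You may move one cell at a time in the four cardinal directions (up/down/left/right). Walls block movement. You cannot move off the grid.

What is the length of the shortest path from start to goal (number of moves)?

BFS from (x=6, y=1) until reaching (x=7, y=1):
  Distance 0: (x=6, y=1)
  Distance 1: (x=6, y=0), (x=5, y=1), (x=7, y=1), (x=6, y=2)  <- goal reached here
One shortest path (1 moves): (x=6, y=1) -> (x=7, y=1)

Answer: Shortest path length: 1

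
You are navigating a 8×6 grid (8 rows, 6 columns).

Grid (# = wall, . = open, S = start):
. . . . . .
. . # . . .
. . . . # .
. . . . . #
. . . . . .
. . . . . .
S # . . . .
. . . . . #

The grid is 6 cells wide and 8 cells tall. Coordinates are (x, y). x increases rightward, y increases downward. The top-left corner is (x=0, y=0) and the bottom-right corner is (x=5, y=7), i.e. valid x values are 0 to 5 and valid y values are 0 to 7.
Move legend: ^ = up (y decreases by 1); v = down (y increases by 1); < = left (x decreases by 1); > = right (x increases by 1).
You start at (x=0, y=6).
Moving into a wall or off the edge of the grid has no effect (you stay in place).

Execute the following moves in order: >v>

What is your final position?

Start: (x=0, y=6)
  > (right): blocked, stay at (x=0, y=6)
  v (down): (x=0, y=6) -> (x=0, y=7)
  > (right): (x=0, y=7) -> (x=1, y=7)
Final: (x=1, y=7)

Answer: Final position: (x=1, y=7)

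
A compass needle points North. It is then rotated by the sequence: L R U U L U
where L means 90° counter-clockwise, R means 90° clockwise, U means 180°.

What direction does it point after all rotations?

Start: North
  L (left (90° counter-clockwise)) -> West
  R (right (90° clockwise)) -> North
  U (U-turn (180°)) -> South
  U (U-turn (180°)) -> North
  L (left (90° counter-clockwise)) -> West
  U (U-turn (180°)) -> East
Final: East

Answer: Final heading: East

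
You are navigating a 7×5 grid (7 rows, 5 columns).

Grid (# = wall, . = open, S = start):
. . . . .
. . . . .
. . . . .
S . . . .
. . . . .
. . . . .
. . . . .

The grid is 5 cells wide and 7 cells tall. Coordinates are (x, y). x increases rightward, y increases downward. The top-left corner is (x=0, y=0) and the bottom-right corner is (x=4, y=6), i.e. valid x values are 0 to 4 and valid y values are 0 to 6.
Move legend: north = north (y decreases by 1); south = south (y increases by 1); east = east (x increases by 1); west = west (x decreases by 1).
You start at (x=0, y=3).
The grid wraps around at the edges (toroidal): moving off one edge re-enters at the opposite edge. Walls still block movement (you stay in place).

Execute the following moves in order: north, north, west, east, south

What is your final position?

Answer: Final position: (x=0, y=2)

Derivation:
Start: (x=0, y=3)
  north (north): (x=0, y=3) -> (x=0, y=2)
  north (north): (x=0, y=2) -> (x=0, y=1)
  west (west): (x=0, y=1) -> (x=4, y=1)
  east (east): (x=4, y=1) -> (x=0, y=1)
  south (south): (x=0, y=1) -> (x=0, y=2)
Final: (x=0, y=2)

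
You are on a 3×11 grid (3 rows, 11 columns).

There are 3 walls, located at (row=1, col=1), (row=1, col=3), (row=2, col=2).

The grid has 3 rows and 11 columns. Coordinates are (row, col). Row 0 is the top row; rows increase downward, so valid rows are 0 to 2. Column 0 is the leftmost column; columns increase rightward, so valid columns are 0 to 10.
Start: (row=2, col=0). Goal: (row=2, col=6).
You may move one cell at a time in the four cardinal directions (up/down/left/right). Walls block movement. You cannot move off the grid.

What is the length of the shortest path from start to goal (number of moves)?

Answer: Shortest path length: 10

Derivation:
BFS from (row=2, col=0) until reaching (row=2, col=6):
  Distance 0: (row=2, col=0)
  Distance 1: (row=1, col=0), (row=2, col=1)
  Distance 2: (row=0, col=0)
  Distance 3: (row=0, col=1)
  Distance 4: (row=0, col=2)
  Distance 5: (row=0, col=3), (row=1, col=2)
  Distance 6: (row=0, col=4)
  Distance 7: (row=0, col=5), (row=1, col=4)
  Distance 8: (row=0, col=6), (row=1, col=5), (row=2, col=4)
  Distance 9: (row=0, col=7), (row=1, col=6), (row=2, col=3), (row=2, col=5)
  Distance 10: (row=0, col=8), (row=1, col=7), (row=2, col=6)  <- goal reached here
One shortest path (10 moves): (row=2, col=0) -> (row=1, col=0) -> (row=0, col=0) -> (row=0, col=1) -> (row=0, col=2) -> (row=0, col=3) -> (row=0, col=4) -> (row=0, col=5) -> (row=0, col=6) -> (row=1, col=6) -> (row=2, col=6)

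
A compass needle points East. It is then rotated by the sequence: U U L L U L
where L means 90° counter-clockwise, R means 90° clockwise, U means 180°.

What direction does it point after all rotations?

Start: East
  U (U-turn (180°)) -> West
  U (U-turn (180°)) -> East
  L (left (90° counter-clockwise)) -> North
  L (left (90° counter-clockwise)) -> West
  U (U-turn (180°)) -> East
  L (left (90° counter-clockwise)) -> North
Final: North

Answer: Final heading: North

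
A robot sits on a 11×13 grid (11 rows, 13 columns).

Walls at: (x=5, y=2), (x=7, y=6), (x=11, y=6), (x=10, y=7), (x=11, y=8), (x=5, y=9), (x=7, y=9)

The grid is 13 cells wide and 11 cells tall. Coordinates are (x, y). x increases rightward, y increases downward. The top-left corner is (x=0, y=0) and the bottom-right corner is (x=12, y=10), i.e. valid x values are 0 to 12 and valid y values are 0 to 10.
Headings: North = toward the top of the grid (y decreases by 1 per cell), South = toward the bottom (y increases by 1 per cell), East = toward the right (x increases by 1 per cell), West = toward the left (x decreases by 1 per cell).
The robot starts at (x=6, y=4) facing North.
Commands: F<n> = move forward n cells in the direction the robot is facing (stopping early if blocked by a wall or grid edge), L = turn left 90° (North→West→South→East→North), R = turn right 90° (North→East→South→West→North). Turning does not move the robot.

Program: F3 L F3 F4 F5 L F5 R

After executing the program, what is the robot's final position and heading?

Start: (x=6, y=4), facing North
  F3: move forward 3, now at (x=6, y=1)
  L: turn left, now facing West
  F3: move forward 3, now at (x=3, y=1)
  F4: move forward 3/4 (blocked), now at (x=0, y=1)
  F5: move forward 0/5 (blocked), now at (x=0, y=1)
  L: turn left, now facing South
  F5: move forward 5, now at (x=0, y=6)
  R: turn right, now facing West
Final: (x=0, y=6), facing West

Answer: Final position: (x=0, y=6), facing West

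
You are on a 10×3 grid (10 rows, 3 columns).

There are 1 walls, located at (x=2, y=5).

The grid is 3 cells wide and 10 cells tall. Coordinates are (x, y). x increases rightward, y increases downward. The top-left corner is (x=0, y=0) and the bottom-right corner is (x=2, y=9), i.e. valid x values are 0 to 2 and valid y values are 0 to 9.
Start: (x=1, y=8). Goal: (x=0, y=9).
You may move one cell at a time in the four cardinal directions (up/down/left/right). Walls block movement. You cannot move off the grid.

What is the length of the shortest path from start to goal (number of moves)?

Answer: Shortest path length: 2

Derivation:
BFS from (x=1, y=8) until reaching (x=0, y=9):
  Distance 0: (x=1, y=8)
  Distance 1: (x=1, y=7), (x=0, y=8), (x=2, y=8), (x=1, y=9)
  Distance 2: (x=1, y=6), (x=0, y=7), (x=2, y=7), (x=0, y=9), (x=2, y=9)  <- goal reached here
One shortest path (2 moves): (x=1, y=8) -> (x=0, y=8) -> (x=0, y=9)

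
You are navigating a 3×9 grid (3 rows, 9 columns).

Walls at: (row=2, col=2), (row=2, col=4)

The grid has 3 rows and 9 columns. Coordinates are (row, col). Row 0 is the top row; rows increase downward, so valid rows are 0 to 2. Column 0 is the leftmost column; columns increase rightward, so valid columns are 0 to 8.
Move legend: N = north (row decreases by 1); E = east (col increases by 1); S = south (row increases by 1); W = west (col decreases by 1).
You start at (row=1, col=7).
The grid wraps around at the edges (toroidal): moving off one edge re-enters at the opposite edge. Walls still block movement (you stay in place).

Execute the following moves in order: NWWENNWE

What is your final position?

Answer: Final position: (row=1, col=6)

Derivation:
Start: (row=1, col=7)
  N (north): (row=1, col=7) -> (row=0, col=7)
  W (west): (row=0, col=7) -> (row=0, col=6)
  W (west): (row=0, col=6) -> (row=0, col=5)
  E (east): (row=0, col=5) -> (row=0, col=6)
  N (north): (row=0, col=6) -> (row=2, col=6)
  N (north): (row=2, col=6) -> (row=1, col=6)
  W (west): (row=1, col=6) -> (row=1, col=5)
  E (east): (row=1, col=5) -> (row=1, col=6)
Final: (row=1, col=6)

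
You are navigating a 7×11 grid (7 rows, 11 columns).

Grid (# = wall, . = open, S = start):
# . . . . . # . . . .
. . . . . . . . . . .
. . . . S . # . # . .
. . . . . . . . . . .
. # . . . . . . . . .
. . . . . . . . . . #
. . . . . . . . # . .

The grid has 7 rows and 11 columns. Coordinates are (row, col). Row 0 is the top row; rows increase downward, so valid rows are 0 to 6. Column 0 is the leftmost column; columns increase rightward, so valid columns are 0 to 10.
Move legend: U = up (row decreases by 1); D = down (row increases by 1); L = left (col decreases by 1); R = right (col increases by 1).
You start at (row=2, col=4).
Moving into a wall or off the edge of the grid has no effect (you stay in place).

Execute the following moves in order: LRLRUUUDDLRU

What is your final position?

Answer: Final position: (row=1, col=4)

Derivation:
Start: (row=2, col=4)
  L (left): (row=2, col=4) -> (row=2, col=3)
  R (right): (row=2, col=3) -> (row=2, col=4)
  L (left): (row=2, col=4) -> (row=2, col=3)
  R (right): (row=2, col=3) -> (row=2, col=4)
  U (up): (row=2, col=4) -> (row=1, col=4)
  U (up): (row=1, col=4) -> (row=0, col=4)
  U (up): blocked, stay at (row=0, col=4)
  D (down): (row=0, col=4) -> (row=1, col=4)
  D (down): (row=1, col=4) -> (row=2, col=4)
  L (left): (row=2, col=4) -> (row=2, col=3)
  R (right): (row=2, col=3) -> (row=2, col=4)
  U (up): (row=2, col=4) -> (row=1, col=4)
Final: (row=1, col=4)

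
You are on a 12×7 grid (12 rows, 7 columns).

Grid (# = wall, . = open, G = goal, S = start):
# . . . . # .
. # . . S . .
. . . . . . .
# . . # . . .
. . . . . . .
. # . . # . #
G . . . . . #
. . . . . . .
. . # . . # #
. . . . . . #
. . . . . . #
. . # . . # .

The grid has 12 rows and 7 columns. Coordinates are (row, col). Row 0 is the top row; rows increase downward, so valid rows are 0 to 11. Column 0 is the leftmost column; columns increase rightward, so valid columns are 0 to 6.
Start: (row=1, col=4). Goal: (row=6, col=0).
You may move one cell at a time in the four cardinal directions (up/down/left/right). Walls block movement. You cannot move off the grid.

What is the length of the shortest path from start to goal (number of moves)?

BFS from (row=1, col=4) until reaching (row=6, col=0):
  Distance 0: (row=1, col=4)
  Distance 1: (row=0, col=4), (row=1, col=3), (row=1, col=5), (row=2, col=4)
  Distance 2: (row=0, col=3), (row=1, col=2), (row=1, col=6), (row=2, col=3), (row=2, col=5), (row=3, col=4)
  Distance 3: (row=0, col=2), (row=0, col=6), (row=2, col=2), (row=2, col=6), (row=3, col=5), (row=4, col=4)
  Distance 4: (row=0, col=1), (row=2, col=1), (row=3, col=2), (row=3, col=6), (row=4, col=3), (row=4, col=5)
  Distance 5: (row=2, col=0), (row=3, col=1), (row=4, col=2), (row=4, col=6), (row=5, col=3), (row=5, col=5)
  Distance 6: (row=1, col=0), (row=4, col=1), (row=5, col=2), (row=6, col=3), (row=6, col=5)
  Distance 7: (row=4, col=0), (row=6, col=2), (row=6, col=4), (row=7, col=3), (row=7, col=5)
  Distance 8: (row=5, col=0), (row=6, col=1), (row=7, col=2), (row=7, col=4), (row=7, col=6), (row=8, col=3)
  Distance 9: (row=6, col=0), (row=7, col=1), (row=8, col=4), (row=9, col=3)  <- goal reached here
One shortest path (9 moves): (row=1, col=4) -> (row=1, col=3) -> (row=1, col=2) -> (row=2, col=2) -> (row=2, col=1) -> (row=3, col=1) -> (row=4, col=1) -> (row=4, col=0) -> (row=5, col=0) -> (row=6, col=0)

Answer: Shortest path length: 9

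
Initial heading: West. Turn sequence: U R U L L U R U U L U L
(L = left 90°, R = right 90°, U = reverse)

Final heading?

Answer: Final heading: East

Derivation:
Start: West
  U (U-turn (180°)) -> East
  R (right (90° clockwise)) -> South
  U (U-turn (180°)) -> North
  L (left (90° counter-clockwise)) -> West
  L (left (90° counter-clockwise)) -> South
  U (U-turn (180°)) -> North
  R (right (90° clockwise)) -> East
  U (U-turn (180°)) -> West
  U (U-turn (180°)) -> East
  L (left (90° counter-clockwise)) -> North
  U (U-turn (180°)) -> South
  L (left (90° counter-clockwise)) -> East
Final: East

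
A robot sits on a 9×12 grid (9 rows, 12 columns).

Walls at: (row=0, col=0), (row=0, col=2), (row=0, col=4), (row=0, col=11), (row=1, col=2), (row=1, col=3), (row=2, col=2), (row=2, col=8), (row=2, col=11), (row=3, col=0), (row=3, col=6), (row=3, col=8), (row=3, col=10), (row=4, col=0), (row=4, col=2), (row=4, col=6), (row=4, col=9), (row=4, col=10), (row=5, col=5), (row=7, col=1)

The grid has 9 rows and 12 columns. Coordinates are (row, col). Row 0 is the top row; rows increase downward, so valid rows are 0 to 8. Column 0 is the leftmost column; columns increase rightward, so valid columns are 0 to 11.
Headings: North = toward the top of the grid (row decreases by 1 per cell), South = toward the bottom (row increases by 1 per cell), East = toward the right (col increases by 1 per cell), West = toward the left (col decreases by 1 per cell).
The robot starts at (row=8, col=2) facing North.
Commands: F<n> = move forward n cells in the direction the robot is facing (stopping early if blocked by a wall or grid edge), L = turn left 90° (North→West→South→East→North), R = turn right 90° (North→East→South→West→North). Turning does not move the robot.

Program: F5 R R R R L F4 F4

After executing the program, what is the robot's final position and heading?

Answer: Final position: (row=5, col=0), facing West

Derivation:
Start: (row=8, col=2), facing North
  F5: move forward 3/5 (blocked), now at (row=5, col=2)
  R: turn right, now facing East
  R: turn right, now facing South
  R: turn right, now facing West
  R: turn right, now facing North
  L: turn left, now facing West
  F4: move forward 2/4 (blocked), now at (row=5, col=0)
  F4: move forward 0/4 (blocked), now at (row=5, col=0)
Final: (row=5, col=0), facing West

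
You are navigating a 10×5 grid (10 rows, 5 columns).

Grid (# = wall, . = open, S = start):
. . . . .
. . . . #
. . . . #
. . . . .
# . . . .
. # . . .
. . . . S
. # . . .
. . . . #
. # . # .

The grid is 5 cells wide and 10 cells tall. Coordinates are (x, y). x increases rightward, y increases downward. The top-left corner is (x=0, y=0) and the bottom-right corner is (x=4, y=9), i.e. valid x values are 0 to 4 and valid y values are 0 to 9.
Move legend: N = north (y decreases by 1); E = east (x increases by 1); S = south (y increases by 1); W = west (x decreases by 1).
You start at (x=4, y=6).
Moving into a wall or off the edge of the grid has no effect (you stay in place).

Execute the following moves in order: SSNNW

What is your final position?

Answer: Final position: (x=3, y=5)

Derivation:
Start: (x=4, y=6)
  S (south): (x=4, y=6) -> (x=4, y=7)
  S (south): blocked, stay at (x=4, y=7)
  N (north): (x=4, y=7) -> (x=4, y=6)
  N (north): (x=4, y=6) -> (x=4, y=5)
  W (west): (x=4, y=5) -> (x=3, y=5)
Final: (x=3, y=5)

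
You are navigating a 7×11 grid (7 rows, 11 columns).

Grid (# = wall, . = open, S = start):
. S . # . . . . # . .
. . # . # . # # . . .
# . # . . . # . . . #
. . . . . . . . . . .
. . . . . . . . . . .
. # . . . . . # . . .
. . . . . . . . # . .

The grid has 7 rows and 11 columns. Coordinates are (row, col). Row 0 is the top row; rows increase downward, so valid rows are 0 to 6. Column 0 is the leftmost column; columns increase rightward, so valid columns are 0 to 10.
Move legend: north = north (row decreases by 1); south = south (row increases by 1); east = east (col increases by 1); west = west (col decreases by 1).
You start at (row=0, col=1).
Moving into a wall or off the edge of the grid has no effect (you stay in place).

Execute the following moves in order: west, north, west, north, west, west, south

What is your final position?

Start: (row=0, col=1)
  west (west): (row=0, col=1) -> (row=0, col=0)
  north (north): blocked, stay at (row=0, col=0)
  west (west): blocked, stay at (row=0, col=0)
  north (north): blocked, stay at (row=0, col=0)
  west (west): blocked, stay at (row=0, col=0)
  west (west): blocked, stay at (row=0, col=0)
  south (south): (row=0, col=0) -> (row=1, col=0)
Final: (row=1, col=0)

Answer: Final position: (row=1, col=0)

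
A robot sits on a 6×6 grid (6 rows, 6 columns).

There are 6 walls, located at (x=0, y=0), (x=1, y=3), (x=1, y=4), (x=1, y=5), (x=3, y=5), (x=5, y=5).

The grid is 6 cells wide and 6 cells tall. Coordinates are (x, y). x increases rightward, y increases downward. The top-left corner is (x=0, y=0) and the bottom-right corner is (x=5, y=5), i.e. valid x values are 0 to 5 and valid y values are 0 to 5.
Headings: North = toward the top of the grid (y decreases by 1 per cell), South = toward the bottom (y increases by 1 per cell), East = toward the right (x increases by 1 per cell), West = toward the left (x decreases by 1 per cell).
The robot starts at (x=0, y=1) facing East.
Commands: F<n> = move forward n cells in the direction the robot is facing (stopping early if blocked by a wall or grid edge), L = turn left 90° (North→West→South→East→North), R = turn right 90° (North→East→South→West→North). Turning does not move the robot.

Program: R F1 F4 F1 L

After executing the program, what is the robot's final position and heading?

Answer: Final position: (x=0, y=5), facing East

Derivation:
Start: (x=0, y=1), facing East
  R: turn right, now facing South
  F1: move forward 1, now at (x=0, y=2)
  F4: move forward 3/4 (blocked), now at (x=0, y=5)
  F1: move forward 0/1 (blocked), now at (x=0, y=5)
  L: turn left, now facing East
Final: (x=0, y=5), facing East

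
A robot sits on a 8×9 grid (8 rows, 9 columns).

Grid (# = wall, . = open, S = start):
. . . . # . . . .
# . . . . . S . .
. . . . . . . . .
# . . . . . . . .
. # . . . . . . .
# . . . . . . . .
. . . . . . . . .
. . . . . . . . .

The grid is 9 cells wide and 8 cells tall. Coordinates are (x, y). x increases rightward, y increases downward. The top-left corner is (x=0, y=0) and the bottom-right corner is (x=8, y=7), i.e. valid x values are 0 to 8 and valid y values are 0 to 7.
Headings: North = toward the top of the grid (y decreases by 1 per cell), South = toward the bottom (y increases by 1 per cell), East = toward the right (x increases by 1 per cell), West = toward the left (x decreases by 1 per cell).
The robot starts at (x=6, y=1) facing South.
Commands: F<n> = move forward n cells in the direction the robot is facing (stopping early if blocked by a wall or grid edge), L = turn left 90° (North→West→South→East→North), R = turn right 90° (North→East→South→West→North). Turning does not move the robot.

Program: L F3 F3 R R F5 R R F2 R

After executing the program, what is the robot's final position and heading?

Start: (x=6, y=1), facing South
  L: turn left, now facing East
  F3: move forward 2/3 (blocked), now at (x=8, y=1)
  F3: move forward 0/3 (blocked), now at (x=8, y=1)
  R: turn right, now facing South
  R: turn right, now facing West
  F5: move forward 5, now at (x=3, y=1)
  R: turn right, now facing North
  R: turn right, now facing East
  F2: move forward 2, now at (x=5, y=1)
  R: turn right, now facing South
Final: (x=5, y=1), facing South

Answer: Final position: (x=5, y=1), facing South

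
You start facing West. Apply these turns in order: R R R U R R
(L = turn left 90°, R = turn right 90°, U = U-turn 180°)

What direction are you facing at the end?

Answer: Final heading: South

Derivation:
Start: West
  R (right (90° clockwise)) -> North
  R (right (90° clockwise)) -> East
  R (right (90° clockwise)) -> South
  U (U-turn (180°)) -> North
  R (right (90° clockwise)) -> East
  R (right (90° clockwise)) -> South
Final: South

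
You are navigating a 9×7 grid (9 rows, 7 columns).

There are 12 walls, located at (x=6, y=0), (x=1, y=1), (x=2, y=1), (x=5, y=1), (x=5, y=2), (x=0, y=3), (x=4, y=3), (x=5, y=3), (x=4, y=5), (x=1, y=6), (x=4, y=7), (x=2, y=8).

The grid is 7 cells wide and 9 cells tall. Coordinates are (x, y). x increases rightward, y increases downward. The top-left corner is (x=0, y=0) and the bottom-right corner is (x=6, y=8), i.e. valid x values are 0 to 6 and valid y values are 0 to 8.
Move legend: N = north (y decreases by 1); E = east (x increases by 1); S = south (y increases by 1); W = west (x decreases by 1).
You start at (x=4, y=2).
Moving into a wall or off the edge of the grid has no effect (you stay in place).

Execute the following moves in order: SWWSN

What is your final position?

Answer: Final position: (x=2, y=2)

Derivation:
Start: (x=4, y=2)
  S (south): blocked, stay at (x=4, y=2)
  W (west): (x=4, y=2) -> (x=3, y=2)
  W (west): (x=3, y=2) -> (x=2, y=2)
  S (south): (x=2, y=2) -> (x=2, y=3)
  N (north): (x=2, y=3) -> (x=2, y=2)
Final: (x=2, y=2)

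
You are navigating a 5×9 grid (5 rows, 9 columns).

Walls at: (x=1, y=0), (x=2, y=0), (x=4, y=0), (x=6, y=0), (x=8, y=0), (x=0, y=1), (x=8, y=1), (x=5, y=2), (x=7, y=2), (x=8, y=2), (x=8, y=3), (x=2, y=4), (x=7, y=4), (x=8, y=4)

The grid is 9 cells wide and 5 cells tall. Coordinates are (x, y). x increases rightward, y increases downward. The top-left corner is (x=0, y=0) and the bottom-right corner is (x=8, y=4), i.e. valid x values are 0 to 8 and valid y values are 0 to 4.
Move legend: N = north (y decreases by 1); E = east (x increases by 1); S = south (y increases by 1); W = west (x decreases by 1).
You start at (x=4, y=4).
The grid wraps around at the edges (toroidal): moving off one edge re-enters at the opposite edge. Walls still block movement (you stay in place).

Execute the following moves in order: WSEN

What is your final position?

Start: (x=4, y=4)
  W (west): (x=4, y=4) -> (x=3, y=4)
  S (south): (x=3, y=4) -> (x=3, y=0)
  E (east): blocked, stay at (x=3, y=0)
  N (north): (x=3, y=0) -> (x=3, y=4)
Final: (x=3, y=4)

Answer: Final position: (x=3, y=4)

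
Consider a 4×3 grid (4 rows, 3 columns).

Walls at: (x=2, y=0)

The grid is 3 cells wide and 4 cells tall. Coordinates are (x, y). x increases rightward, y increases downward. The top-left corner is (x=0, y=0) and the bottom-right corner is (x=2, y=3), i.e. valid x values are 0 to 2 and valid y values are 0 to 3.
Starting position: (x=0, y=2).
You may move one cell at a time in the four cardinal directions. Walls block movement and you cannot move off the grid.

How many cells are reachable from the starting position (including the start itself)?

Answer: Reachable cells: 11

Derivation:
BFS flood-fill from (x=0, y=2):
  Distance 0: (x=0, y=2)
  Distance 1: (x=0, y=1), (x=1, y=2), (x=0, y=3)
  Distance 2: (x=0, y=0), (x=1, y=1), (x=2, y=2), (x=1, y=3)
  Distance 3: (x=1, y=0), (x=2, y=1), (x=2, y=3)
Total reachable: 11 (grid has 11 open cells total)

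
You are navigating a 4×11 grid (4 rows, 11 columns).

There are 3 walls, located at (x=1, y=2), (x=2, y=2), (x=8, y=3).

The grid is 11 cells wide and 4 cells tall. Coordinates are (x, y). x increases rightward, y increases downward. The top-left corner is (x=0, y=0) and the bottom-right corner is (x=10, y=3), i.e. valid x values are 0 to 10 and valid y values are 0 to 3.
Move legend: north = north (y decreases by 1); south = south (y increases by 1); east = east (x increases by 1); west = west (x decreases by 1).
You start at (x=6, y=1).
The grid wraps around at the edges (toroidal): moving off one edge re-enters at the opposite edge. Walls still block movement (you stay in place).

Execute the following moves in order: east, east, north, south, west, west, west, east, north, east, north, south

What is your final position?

Start: (x=6, y=1)
  east (east): (x=6, y=1) -> (x=7, y=1)
  east (east): (x=7, y=1) -> (x=8, y=1)
  north (north): (x=8, y=1) -> (x=8, y=0)
  south (south): (x=8, y=0) -> (x=8, y=1)
  west (west): (x=8, y=1) -> (x=7, y=1)
  west (west): (x=7, y=1) -> (x=6, y=1)
  west (west): (x=6, y=1) -> (x=5, y=1)
  east (east): (x=5, y=1) -> (x=6, y=1)
  north (north): (x=6, y=1) -> (x=6, y=0)
  east (east): (x=6, y=0) -> (x=7, y=0)
  north (north): (x=7, y=0) -> (x=7, y=3)
  south (south): (x=7, y=3) -> (x=7, y=0)
Final: (x=7, y=0)

Answer: Final position: (x=7, y=0)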